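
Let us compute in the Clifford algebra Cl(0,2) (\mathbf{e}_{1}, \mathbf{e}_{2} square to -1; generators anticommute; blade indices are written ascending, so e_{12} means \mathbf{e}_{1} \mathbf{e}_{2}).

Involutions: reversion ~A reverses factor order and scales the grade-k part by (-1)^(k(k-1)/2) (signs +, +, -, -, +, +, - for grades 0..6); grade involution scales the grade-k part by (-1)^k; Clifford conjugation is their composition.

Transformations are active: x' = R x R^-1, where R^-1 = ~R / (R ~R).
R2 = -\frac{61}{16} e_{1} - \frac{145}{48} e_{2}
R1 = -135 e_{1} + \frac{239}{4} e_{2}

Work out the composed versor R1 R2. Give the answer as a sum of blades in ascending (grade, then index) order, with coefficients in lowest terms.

Distribute over the terms of R1 (each basis-blade product reordered to ascending indices, repeated generators contracted through their squares):
(-135 e_{1}) R2 = -\frac{8235}{16} + \frac{6525}{16} e_{12}
(\frac{239}{4} e_{2}) R2 = \frac{34655}{192} + \frac{14579}{64} e_{12}
Summing the partial products and collecting blades:
Answer: -\frac{64165}{192} + \frac{40679}{64} e_{12}


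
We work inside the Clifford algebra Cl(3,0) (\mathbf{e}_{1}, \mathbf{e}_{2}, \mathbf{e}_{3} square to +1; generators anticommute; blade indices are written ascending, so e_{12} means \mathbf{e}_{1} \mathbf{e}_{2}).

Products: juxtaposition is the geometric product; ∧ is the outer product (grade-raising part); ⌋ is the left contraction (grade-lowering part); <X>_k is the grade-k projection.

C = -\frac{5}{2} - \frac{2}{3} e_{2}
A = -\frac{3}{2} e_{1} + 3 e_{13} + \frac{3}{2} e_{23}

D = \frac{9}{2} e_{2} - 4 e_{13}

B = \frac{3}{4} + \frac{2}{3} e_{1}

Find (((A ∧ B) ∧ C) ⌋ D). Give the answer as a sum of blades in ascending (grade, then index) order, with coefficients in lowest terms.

step 1: -\frac{9}{8} e_{1} + \frac{9}{4} e_{13} + \frac{9}{8} e_{23} + e_{123}
step 2: \frac{45}{16} e_{1} + \frac{3}{4} e_{12} - \frac{45}{8} e_{13} - \frac{45}{16} e_{23} - e_{123}
step 3: -\frac{45}{2} - \frac{45}{4} e_{3}
Answer: -\frac{45}{2} - \frac{45}{4} e_{3}


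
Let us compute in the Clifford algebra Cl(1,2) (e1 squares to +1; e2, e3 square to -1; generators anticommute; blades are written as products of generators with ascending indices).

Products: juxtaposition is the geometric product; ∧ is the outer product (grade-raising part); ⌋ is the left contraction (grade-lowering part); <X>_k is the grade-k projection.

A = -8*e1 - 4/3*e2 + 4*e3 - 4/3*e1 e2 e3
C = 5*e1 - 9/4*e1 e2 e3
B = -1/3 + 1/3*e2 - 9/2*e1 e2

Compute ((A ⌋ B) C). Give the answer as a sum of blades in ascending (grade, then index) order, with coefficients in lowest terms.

step 1: 4/9 + 6*e1 + 36*e2
step 2: 30 + 20/9*e1 - 180*e1 e2 - 81*e1 e3 - 27/2*e2 e3 - e1 e2 e3
Answer: 30 + 20/9*e1 - 180*e1 e2 - 81*e1 e3 - 27/2*e2 e3 - e1 e2 e3


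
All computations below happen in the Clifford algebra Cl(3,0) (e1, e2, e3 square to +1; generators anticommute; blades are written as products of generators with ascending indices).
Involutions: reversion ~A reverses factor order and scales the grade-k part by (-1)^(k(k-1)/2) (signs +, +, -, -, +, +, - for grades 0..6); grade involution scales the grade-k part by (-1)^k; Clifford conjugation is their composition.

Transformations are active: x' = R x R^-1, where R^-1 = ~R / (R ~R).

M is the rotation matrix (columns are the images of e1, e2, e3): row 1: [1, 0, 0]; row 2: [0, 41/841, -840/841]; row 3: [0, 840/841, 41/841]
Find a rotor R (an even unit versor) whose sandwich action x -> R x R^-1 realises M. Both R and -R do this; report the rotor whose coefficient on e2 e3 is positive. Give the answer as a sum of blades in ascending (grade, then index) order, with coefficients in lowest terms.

Method: write R = a + b12*e1 e2 + b13*e1 e3 + b23*e2 e3 with a^2 + b12^2 + b13^2 + b23^2 = 1 (so R^-1 = ~R). Expanding the columns R e_j ~R gives tr M = 4a^2 - 1 and, from the antisymmetric part, M21 - M12 = -4a*b12, M13 - M31 = 4a*b13, M32 - M23 = -4a*b23.
Here tr M = 923/841, so a^2 = (1 + tr M)/4 = 441/841 and a = ±21/29. Taking a = 21/29: M21 - M12 = 0, M13 - M31 = 0, M32 - M23 = 1680/841, giving b12 = 0, b13 = 0, b23 = -20/29, i.e. R = 21/29 - 20/29*e2 e3.
Its e2 e3 coefficient is negative, so report the other preimage -R.
Answer: -21/29 + 20/29*e2 e3. Why the constraint matters: R and -R act identically through the sandwich — M has trace 923/841 either way — so only the sign condition on e2 e3 picks one of the two preimages.


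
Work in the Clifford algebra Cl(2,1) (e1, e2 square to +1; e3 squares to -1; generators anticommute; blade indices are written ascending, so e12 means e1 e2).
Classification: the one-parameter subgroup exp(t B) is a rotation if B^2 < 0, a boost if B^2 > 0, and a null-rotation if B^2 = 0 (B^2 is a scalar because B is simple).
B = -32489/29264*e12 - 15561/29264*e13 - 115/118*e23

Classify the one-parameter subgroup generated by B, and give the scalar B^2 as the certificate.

B^2 term by term: the squares give (-32489/29264)^2*(e12)^2 + (-15561/29264)^2*(e13)^2 + (-115/118)^2*(e23)^2 = 1055535121/856381696*(-1) + 242144721/856381696*(+1) + 13225/13924*(+1) = 0 (each basis 2-blade squares to minus the product of its generators' squares); cross terms between blades sharing an index anticommute and cancel. So B^2 = 0.
Answer: null-rotation, certificate B^2 = 0. Because 0 is invariant under every versor sandwich, the classification follows from its sign alone.


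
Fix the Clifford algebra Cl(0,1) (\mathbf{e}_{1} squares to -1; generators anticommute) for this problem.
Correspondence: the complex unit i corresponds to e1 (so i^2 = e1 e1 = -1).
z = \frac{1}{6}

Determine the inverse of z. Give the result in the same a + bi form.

In blades: z = \frac{1}{6}.
With qbar = \frac{1}{6} (scalar fixed, mapped units negated), z qbar = \frac{1}{36} (the sum of squared coefficients), so z^-1 = qbar / (\frac{1}{36}) = 6; translating back:
Answer: 6


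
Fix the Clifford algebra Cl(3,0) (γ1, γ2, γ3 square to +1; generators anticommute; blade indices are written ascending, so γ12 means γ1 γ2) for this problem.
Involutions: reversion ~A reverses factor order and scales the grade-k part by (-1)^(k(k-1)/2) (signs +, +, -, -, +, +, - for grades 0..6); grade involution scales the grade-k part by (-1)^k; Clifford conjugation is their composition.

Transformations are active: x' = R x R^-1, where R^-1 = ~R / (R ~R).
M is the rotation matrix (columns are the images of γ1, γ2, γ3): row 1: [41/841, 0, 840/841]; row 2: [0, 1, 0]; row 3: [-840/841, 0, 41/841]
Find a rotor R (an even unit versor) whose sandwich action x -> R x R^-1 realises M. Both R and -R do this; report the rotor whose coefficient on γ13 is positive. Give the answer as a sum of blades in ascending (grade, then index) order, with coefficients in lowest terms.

Method: write R = a + b12*γ12 + b13*γ13 + b23*γ23 with a^2 + b12^2 + b13^2 + b23^2 = 1 (so R^-1 = ~R). Expanding the columns R e_j ~R gives tr M = 4a^2 - 1 and, from the antisymmetric part, M21 - M12 = -4a*b12, M13 - M31 = 4a*b13, M32 - M23 = -4a*b23.
Here tr M = 923/841, so a^2 = (1 + tr M)/4 = 441/841 and a = ±21/29. Taking a = 21/29: M21 - M12 = 0, M13 - M31 = 1680/841, M32 - M23 = 0, giving b12 = 0, b13 = 20/29, b23 = 0, i.e. R = 21/29 + 20/29*γ13.
Its γ13 coefficient is already positive.
Answer: 21/29 + 20/29*γ13. Uniqueness: Spin(3) -> SO(3) maps R and -R to the same rotation of trace 923/841; fixing the sign of the γ13 coefficient removes the ambiguity.


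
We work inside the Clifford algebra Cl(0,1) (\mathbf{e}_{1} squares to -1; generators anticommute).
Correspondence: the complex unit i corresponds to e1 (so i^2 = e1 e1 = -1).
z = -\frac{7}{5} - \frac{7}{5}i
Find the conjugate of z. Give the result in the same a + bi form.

In blades: z = -\frac{7}{5} - \frac{7}{5} e_{1}.
Conjugation here is Clifford conjugation: the scalar is fixed and the grade-1 and grade-2 blades all flip sign, giving -\frac{7}{5} + \frac{7}{5} e_{1}; translating back:
Answer: -\frac{7}{5} + \frac{7}{5}i


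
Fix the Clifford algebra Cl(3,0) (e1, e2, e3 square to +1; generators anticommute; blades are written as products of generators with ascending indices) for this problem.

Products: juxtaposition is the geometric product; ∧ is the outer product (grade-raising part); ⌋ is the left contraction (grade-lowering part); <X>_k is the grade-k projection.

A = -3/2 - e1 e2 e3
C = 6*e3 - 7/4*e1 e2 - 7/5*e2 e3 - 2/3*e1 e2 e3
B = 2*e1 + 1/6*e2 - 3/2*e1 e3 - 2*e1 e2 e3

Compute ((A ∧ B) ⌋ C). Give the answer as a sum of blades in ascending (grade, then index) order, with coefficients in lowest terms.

step 1: -3*e1 - 1/4*e2 + 9/4*e1 e3 + 3*e1 e2 e3
step 2: 2 - 7/16*e1 + 15/4*e2 + 7/20*e3 - 1/6*e1 e3 + 2*e2 e3
Answer: 2 - 7/16*e1 + 15/4*e2 + 7/20*e3 - 1/6*e1 e3 + 2*e2 e3


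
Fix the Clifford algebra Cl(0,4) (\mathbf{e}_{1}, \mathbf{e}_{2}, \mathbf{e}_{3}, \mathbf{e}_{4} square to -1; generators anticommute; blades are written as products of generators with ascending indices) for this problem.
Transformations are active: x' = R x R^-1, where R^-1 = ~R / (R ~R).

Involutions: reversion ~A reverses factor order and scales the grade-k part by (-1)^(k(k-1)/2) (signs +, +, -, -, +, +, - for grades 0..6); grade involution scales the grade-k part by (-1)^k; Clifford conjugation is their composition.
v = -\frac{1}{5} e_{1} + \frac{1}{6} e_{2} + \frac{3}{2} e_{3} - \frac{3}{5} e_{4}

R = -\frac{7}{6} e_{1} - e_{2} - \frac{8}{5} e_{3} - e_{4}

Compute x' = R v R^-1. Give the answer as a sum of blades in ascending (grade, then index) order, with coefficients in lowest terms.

~R = -\frac{7}{6} e_{1} - e_{2} - \frac{8}{5} e_{3} - e_{4}, and R ~R = -\frac{5329}{900}, so R^-1 = ~R / (-\frac{5329}{900}).
R v = \frac{26}{15} - \frac{71}{180} e_{1} e_{2} - \frac{207}{100} e_{1} e_{3} + \frac{1}{2} e_{1} e_{4} - \frac{37}{30} e_{2} e_{3} + \frac{23}{30} e_{2} e_{4} + \frac{123}{50} e_{3} e_{4}
Answer: \frac{23529}{26645} e_{1} + \frac{13391}{31974} e_{2} - \frac{6003}{10658} e_{3} + \frac{31587}{26645} e_{4}


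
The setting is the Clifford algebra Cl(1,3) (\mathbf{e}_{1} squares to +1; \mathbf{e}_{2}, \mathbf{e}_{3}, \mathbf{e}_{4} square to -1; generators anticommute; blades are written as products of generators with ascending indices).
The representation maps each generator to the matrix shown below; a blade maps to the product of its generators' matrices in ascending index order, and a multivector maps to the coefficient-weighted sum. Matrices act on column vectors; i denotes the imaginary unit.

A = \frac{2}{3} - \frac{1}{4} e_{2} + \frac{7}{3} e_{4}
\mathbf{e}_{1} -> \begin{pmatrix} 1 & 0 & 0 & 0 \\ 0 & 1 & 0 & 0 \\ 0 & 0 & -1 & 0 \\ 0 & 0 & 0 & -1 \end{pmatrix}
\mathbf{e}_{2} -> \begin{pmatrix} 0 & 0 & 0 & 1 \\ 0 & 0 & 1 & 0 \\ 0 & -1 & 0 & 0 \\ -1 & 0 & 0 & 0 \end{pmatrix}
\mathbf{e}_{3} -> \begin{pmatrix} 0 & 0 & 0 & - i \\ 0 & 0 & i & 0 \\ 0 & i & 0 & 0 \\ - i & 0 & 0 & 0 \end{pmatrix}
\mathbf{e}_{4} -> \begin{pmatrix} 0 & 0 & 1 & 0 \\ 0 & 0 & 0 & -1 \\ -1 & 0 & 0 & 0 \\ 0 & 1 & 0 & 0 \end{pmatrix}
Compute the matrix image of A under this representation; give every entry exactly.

M = (\frac{2}{3})*1 + (-\frac{1}{4})*rho(e_{2}) + (\frac{7}{3})*rho(e_{4}), summed entrywise (1 is the identity matrix):
Answer: \begin{pmatrix} \frac{2}{3} & 0 & \frac{7}{3} & - \frac{1}{4} \\ 0 & \frac{2}{3} & - \frac{1}{4} & - \frac{7}{3} \\ - \frac{7}{3} & \frac{1}{4} & \frac{2}{3} & 0 \\ \frac{1}{4} & \frac{7}{3} & 0 & \frac{2}{3} \end{pmatrix}


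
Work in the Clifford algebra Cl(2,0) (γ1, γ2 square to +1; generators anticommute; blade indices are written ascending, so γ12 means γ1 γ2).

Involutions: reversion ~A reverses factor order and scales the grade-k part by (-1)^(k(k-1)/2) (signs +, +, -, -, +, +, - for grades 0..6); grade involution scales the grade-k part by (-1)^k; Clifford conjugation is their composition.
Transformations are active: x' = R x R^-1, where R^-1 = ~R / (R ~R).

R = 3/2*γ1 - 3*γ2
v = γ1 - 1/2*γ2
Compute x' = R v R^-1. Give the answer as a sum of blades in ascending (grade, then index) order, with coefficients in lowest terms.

~R = 3/2*γ1 - 3*γ2, and R ~R = 45/4, so R^-1 = ~R / (45/4).
R v = 3 + 9/4*γ12
Answer: -1/5*γ1 - 11/10*γ2


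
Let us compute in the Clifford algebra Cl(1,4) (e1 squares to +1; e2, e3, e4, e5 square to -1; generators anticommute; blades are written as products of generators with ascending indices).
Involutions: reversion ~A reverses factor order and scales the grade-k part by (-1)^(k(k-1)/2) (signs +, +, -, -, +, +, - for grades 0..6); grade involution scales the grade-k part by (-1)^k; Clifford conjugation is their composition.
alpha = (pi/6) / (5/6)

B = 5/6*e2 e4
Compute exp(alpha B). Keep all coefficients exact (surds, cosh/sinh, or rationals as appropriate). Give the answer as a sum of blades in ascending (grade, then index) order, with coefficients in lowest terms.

B^2 = (5/6)^2*(e2 e4)^2 = 25/36*(-1) = -25/36 (a basis 2-blade squares to minus the product of its generators' squares).
B^2 = -25/36 — the series telescopes trigonometrically here: l = 5/6, alpha*l = pi/6, so exp(alpha B) = cos(pi/6) + (sin(pi/6)/(5/6))*B = sqrt(3)/2 + (3/5)*B.
Answer: sqrt(3)/2 + 1/2*e2 e4


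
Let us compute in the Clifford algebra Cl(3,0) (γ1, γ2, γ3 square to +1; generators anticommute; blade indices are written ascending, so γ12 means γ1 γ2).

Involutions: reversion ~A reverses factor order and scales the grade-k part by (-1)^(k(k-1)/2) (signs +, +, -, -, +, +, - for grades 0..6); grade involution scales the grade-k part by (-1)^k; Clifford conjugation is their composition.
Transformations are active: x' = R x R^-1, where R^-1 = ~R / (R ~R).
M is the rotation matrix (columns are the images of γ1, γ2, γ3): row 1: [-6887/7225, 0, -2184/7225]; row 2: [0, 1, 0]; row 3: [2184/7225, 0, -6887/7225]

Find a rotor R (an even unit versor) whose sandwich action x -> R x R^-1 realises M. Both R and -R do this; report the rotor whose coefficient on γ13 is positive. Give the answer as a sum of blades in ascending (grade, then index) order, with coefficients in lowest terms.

Method: write R = a + b12*γ12 + b13*γ13 + b23*γ23 with a^2 + b12^2 + b13^2 + b23^2 = 1 (so R^-1 = ~R). Expanding the columns R e_j ~R gives tr M = 4a^2 - 1 and, from the antisymmetric part, M21 - M12 = -4a*b12, M13 - M31 = 4a*b13, M32 - M23 = -4a*b23.
Here tr M = -6549/7225, so a^2 = (1 + tr M)/4 = 169/7225 and a = ±13/85. Taking a = 13/85: M21 - M12 = 0, M13 - M31 = -4368/7225, M32 - M23 = 0, giving b12 = 0, b13 = -84/85, b23 = 0, i.e. R = 13/85 - 84/85*γ13.
Its γ13 coefficient is negative, so report the other preimage -R.
Answer: -13/85 + 84/85*γ13. Note: both R and -R realise this M (trace -6549/7225); the covering map identifies them, and the γ13-coefficient sign is the tie-breaker.


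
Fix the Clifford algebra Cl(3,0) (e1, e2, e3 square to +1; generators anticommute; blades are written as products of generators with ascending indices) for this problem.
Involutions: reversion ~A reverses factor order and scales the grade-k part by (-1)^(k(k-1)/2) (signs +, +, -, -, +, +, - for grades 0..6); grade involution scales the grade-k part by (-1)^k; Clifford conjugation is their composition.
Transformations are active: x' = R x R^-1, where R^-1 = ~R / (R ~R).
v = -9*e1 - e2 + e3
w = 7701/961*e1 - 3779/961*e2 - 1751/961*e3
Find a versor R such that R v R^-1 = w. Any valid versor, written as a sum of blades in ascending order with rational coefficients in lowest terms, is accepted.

Why this works: both vectors square to 83, so q(v) = q(w) and R = v + w = -948/961*e1 - 4740/961*e2 - 790/961*e3 carries v to w — its own direction survives, the complement (v - w)/2 flips.
Answer: -948/961*e1 - 4740/961*e2 - 790/961*e3


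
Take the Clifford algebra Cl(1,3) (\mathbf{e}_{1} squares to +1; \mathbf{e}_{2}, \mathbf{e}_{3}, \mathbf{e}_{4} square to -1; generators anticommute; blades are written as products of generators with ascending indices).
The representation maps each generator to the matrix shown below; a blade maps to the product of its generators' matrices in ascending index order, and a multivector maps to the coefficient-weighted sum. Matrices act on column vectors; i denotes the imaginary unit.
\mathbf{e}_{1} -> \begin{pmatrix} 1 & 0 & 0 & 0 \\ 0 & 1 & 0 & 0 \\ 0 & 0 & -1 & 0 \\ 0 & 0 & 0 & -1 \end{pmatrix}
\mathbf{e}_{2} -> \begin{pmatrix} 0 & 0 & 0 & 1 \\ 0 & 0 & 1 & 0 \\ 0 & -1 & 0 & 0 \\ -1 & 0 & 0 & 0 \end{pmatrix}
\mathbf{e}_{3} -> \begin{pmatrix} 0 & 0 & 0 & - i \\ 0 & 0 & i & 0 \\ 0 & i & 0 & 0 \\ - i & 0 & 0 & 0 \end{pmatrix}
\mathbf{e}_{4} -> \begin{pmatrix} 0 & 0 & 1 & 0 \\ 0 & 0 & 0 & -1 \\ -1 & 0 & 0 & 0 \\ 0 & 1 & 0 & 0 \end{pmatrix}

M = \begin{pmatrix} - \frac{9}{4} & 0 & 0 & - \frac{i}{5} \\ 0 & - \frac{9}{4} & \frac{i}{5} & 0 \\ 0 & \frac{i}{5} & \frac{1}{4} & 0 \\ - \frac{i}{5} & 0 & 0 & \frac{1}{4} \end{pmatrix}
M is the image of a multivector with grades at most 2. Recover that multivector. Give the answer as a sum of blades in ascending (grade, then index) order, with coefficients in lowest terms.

Method: the blade images are trace-orthogonal — tr(rho(e_A) rho(e_B)^-1) = 4 if A = B and 0 otherwise — and rho(e_A)^-1 = (e_A)^2 * rho(e_A) with (e_A)^2 = +1 or -1, so the coefficient of e_A in the preimage is (e_A)^2 * tr(M rho(e_A))/4.
Nonzero projections over blades of grade <= 2: 1: (1)^2 = +1, tr(M 1) = -4, coefficient -1; e_{1}: (e_{1})^2 = +1, tr(M rho(e_{1})) = -5, coefficient -\frac{5}{4}; e_{3}: (e_{3})^2 = -1, tr(M rho(e_{3})) = - \frac{4}{5}, coefficient \frac{1}{5}. Every other blade of grade <= 2 projects to 0.
Answer: -1 - \frac{5}{4} e_{1} + \frac{1}{5} e_{3}


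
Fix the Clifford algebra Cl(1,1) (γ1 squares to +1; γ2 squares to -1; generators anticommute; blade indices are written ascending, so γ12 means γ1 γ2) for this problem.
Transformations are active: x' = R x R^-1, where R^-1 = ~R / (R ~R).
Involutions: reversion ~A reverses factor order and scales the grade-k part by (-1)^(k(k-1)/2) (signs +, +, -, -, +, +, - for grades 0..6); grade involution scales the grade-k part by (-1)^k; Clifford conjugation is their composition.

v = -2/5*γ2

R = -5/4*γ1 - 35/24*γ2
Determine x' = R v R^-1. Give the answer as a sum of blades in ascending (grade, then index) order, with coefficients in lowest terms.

~R = -5/4*γ1 - 35/24*γ2, and R ~R = -325/576, so R^-1 = ~R / (-325/576).
R v = -7/12 + 1/2*γ12
Answer: -168/65*γ1 - 34/13*γ2


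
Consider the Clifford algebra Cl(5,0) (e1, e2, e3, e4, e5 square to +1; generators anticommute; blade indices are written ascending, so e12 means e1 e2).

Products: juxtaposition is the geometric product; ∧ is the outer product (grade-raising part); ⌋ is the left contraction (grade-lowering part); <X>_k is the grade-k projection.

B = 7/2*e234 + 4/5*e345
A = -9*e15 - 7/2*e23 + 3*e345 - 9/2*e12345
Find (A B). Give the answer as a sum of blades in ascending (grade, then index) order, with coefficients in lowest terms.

step 1: -12/5 + 49/4*e4 + 18/5*e12 - 63/4*e15 + 21/2*e25 - 36/5*e134 - 14/5*e245 + 63/2*e12345
Answer: -12/5 + 49/4*e4 + 18/5*e12 - 63/4*e15 + 21/2*e25 - 36/5*e134 - 14/5*e245 + 63/2*e12345


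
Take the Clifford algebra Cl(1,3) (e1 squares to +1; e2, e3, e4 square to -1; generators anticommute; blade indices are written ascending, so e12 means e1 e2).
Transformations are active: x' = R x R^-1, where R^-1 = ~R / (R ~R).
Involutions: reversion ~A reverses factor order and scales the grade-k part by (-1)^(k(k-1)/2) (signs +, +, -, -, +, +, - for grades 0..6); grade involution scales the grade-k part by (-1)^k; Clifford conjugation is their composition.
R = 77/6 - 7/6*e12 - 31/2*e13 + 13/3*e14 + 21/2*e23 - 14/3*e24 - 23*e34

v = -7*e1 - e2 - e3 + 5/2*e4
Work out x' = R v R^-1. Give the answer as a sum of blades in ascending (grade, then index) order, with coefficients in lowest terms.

~R = 77/6 + 7/6*e12 + 31/2*e13 - 13/3*e14 - 21/2*e23 + 14/3*e24 + 23*e34, and R ~R = 1696/3, so R^-1 = ~R / (1696/3).
R v = -352/3*e1 + 7/6*e2 - 223/3*e3 + 1081/12*e4 - 527/6*e123 + 409/12*e124 + 1519/12*e134 + 535/12*e234
Answer: -21119/1696*e1 + 293/106*e2 - 103/1696*e3 + 4379/424*e4


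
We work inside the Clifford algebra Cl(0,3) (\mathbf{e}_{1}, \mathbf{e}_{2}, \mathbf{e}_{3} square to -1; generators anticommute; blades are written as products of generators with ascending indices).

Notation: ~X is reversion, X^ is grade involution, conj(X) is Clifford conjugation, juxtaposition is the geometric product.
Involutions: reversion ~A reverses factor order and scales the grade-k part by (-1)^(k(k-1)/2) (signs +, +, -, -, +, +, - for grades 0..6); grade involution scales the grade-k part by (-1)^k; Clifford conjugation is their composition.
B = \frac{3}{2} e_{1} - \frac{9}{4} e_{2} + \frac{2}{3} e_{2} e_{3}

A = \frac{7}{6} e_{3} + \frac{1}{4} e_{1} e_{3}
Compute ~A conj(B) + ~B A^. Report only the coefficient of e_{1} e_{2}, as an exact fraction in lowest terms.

first term: -\frac{7}{9} e_{2} + \frac{3}{8} e_{3} + \frac{1}{6} e_{1} e_{2} + \frac{7}{4} e_{1} e_{3} - \frac{21}{8} e_{2} e_{3} + \frac{9}{16} e_{1} e_{2} e_{3}
second term: -\frac{7}{9} e_{2} - \frac{3}{8} e_{3} + \frac{1}{6} e_{1} e_{2} - \frac{7}{4} e_{1} e_{3} + \frac{21}{8} e_{2} e_{3} + \frac{9}{16} e_{1} e_{2} e_{3}
Answer: \frac{1}{3}


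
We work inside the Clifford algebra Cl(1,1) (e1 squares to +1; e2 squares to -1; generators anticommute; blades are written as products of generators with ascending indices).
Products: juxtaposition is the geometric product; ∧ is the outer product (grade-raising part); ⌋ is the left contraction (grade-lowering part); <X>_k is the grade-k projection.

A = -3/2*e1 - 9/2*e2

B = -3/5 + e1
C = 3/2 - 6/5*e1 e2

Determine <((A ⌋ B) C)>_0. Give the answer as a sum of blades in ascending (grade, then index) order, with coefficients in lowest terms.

step 1: -3/2
step 2: -9/4 + 9/5*e1 e2
step 3: -9/4
Answer: -9/4


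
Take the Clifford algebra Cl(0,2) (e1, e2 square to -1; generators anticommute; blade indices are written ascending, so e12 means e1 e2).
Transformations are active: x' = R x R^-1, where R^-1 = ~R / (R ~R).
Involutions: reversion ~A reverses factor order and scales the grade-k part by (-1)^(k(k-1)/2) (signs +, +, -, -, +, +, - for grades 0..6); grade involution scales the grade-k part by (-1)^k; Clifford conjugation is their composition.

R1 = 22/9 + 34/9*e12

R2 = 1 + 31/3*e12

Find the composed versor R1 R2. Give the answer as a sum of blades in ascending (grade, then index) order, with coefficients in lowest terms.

Distribute over the terms of R1 (each basis-blade product reordered to ascending indices, repeated generators contracted through their squares):
(22/9) R2 = 22/9 + 682/27*e12
(34/9*e12) R2 = -1054/27 + 34/9*e12
Summing the partial products and collecting blades:
Answer: -988/27 + 784/27*e12


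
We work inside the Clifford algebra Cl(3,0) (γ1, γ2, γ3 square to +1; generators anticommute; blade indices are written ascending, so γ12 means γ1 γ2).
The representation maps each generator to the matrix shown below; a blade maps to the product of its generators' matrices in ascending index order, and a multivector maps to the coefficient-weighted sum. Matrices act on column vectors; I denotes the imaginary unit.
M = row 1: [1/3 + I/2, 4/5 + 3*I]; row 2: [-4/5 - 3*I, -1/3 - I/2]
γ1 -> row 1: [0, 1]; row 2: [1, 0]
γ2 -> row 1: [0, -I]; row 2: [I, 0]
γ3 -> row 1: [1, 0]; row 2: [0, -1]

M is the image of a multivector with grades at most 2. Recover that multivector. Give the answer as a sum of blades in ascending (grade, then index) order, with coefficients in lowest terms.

Method: 1, rho(γ1), rho(γ2), rho(γ3) form a trace-orthogonal basis of the 2x2 complex matrices (tr(X Y) = 2 if X = Y, else 0), so M = m0*1 + m1*rho(γ1) + m2*rho(γ2) + m3*rho(γ3) with m0 = tr(M)/2 = 0, m1 = tr(M rho(γ1))/2 = 0, m2 = tr(M rho(γ2))/2 = -3 + 4*I/5, m3 = tr(M rho(γ3))/2 = 1/3 + I/2.
Multiplying table entries, the bivector images are rho(γ12) = I*rho(γ3), rho(γ13) = -I*rho(γ2), rho(γ23) = I*rho(γ1); with real blade coefficients the real parts of m0..m3 are the coefficients of 1, γ1, γ2, γ3 and the imaginary parts give the bivectors (γ23: Im m1, γ13: -Im m2, γ12: Im m3).
Answer: -3*γ2 + 1/3*γ3 + 1/2*γ12 - 4/5*γ13


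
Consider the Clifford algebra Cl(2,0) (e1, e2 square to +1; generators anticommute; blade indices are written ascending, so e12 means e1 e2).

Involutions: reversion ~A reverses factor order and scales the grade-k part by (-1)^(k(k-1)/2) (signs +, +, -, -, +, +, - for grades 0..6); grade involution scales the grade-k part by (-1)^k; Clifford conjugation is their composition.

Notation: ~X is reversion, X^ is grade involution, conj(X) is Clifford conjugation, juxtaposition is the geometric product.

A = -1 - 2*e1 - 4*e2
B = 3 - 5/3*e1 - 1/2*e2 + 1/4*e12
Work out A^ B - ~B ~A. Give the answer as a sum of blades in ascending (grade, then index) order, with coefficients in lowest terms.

first term: -25/3 + 20/3*e1 + 13*e2 + 65/12*e12
second term: 7/3 - 10/3*e1 - 12*e2 + 71/12*e12
Answer: -32/3 + 10*e1 + 25*e2 - 1/2*e12


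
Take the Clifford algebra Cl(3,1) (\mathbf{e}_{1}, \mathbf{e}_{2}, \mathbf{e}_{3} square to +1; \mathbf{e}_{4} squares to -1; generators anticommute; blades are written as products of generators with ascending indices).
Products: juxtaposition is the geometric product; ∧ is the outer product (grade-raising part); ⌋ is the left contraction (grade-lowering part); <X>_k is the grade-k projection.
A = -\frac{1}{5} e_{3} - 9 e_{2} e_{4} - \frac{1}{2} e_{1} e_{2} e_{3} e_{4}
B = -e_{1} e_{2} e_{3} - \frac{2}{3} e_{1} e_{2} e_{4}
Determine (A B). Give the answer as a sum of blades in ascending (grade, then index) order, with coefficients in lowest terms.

step 1: 6 e_{1} + \frac{1}{3} e_{3} + \frac{1}{2} e_{4} + \frac{1}{5} e_{1} e_{2} + 9 e_{1} e_{3} e_{4} + \frac{2}{15} e_{1} e_{2} e_{3} e_{4}
Answer: 6 e_{1} + \frac{1}{3} e_{3} + \frac{1}{2} e_{4} + \frac{1}{5} e_{1} e_{2} + 9 e_{1} e_{3} e_{4} + \frac{2}{15} e_{1} e_{2} e_{3} e_{4}


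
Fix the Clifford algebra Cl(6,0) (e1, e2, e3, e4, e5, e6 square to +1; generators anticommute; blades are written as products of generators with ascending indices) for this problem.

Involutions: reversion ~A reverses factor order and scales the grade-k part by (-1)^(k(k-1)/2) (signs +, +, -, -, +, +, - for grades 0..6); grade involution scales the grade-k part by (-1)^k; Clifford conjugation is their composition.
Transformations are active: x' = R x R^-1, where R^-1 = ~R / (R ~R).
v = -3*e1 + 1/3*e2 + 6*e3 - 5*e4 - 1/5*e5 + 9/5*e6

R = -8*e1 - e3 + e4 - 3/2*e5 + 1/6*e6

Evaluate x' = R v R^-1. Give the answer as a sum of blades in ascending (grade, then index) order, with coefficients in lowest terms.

~R = -8*e1 - e3 + e4 - 3/2*e5 + 1/6*e6, and R ~R = 1229/18, so R^-1 = ~R / (1229/18).
R v = 68/5 - 8/3*e1 e2 - 51*e1 e3 + 43*e1 e4 - 29/10*e1 e5 - 139/10*e1 e6 + 1/3*e2 e3 - 1/3*e2 e4 + 1/2*e2 e5 - 1/18*e2 e6 - e3 e4 + 46/5*e3 e5 - 14/5*e3 e6 - 77/10*e4 e5 + 79/30*e4 e6 - 8/3*e5 e6
Answer: -1149/6145*e1 - 1/3*e2 - 39318/6145*e3 + 33173/6145*e4 - 2443/6145*e5 - 10653/6145*e6


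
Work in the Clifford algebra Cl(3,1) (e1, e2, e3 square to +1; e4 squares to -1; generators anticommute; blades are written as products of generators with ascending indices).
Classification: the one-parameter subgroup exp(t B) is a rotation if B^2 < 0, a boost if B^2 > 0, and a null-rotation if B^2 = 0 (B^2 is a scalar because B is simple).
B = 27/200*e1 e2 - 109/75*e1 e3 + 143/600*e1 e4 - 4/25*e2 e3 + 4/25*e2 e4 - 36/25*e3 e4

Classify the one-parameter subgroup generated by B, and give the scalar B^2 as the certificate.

B^2 term by term: the squares give (27/200)^2*(e1 e2)^2 + (-109/75)^2*(e1 e3)^2 + (143/600)^2*(e1 e4)^2 + (-4/25)^2*(e2 e3)^2 + (4/25)^2*(e2 e4)^2 + (-36/25)^2*(e3 e4)^2 = 729/40000*(-1) + 11881/5625*(-1) + 20449/360000*(+1) + 16/625*(-1) + 16/625*(+1) + 1296/625*(+1) = 0 (each basis 2-blade squares to minus the product of its generators' squares); cross terms between blades sharing an index anticommute and cancel; the commuting (index-disjoint) pairs give grade-4 terms 2*c*c'*(blade product), which cancel blade by blade — e1 e2 e3 e4: -243/625 + 872/1875 - 143/1875 = 0 — confirming B is simple. So B^2 = 0.
Answer: null-rotation, certificate B^2 = 0. The class reads off the invariant scalar 0 directly.


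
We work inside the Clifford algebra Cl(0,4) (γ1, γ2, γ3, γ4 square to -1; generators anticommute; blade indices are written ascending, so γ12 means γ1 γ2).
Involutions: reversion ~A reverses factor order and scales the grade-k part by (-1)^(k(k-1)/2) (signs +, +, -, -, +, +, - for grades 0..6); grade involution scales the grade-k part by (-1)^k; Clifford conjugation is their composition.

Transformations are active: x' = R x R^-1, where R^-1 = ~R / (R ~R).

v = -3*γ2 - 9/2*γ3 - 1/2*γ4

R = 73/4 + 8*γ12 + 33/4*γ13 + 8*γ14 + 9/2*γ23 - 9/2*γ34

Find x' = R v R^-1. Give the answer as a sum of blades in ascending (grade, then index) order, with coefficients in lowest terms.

~R = 73/4 - 8*γ12 - 33/4*γ13 - 8*γ14 - 9/2*γ23 + 9/2*γ34, and R ~R = 4557/8, so R^-1 = ~R / (4557/8).
R v = 521/8*γ1 - 69/2*γ2 - 783/8*γ3 + 89/8*γ4 - 45/4*γ123 + 20*γ124 + 255/8*γ134 + 45/4*γ234
Answer: 31823/9114*γ1 + 1712/4557*γ2 - 4531/1519*γ3 + 26209/9114*γ4


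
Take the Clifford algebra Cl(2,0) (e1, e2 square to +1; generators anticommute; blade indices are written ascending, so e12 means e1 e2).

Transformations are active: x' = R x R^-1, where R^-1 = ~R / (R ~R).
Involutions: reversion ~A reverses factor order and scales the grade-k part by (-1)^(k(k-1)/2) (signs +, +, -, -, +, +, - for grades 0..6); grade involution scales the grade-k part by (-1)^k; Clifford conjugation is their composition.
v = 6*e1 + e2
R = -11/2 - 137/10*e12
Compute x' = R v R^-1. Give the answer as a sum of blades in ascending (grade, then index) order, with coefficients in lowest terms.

~R = -11/2 + 137/10*e12, and R ~R = 10897/50, so R^-1 = ~R / (10897/50).
R v = -467/10*e1 + 767/10*e2
Answer: -39697/10897*e1 - 53082/10897*e2


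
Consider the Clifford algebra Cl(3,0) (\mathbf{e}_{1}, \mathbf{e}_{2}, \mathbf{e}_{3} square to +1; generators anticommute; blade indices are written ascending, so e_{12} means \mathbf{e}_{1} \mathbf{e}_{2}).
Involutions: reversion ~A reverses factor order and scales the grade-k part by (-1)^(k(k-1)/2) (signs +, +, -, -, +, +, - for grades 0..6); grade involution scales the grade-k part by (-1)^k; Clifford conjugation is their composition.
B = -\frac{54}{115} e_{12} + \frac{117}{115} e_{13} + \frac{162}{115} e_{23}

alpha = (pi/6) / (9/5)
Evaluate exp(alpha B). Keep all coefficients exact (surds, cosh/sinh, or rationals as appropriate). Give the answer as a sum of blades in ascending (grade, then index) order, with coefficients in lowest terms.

B^2 term by term: the squares give (-\frac{54}{115})^2*(e_{12})^2 + (\frac{117}{115})^2*(e_{13})^2 + (\frac{162}{115})^2*(e_{23})^2 = \frac{2916}{13225}*(-1) + \frac{13689}{13225}*(-1) + \frac{26244}{13225}*(-1) = -\frac{81}{25} (each basis 2-blade squares to minus the product of its generators' squares); cross terms between blades sharing an index anticommute and cancel. So B^2 = -\frac{81}{25}.
B^2 = -\frac{81}{25} — a negative square means the series sums to a rotation: l = \frac{9}{5}, alpha*l = \frac{\pi}{6}, so exp(alpha B) = cos(\frac{\pi}{6}) + (sin(\frac{\pi}{6})/(\frac{9}{5}))*B = \frac{\sqrt{3}}{2} + (\frac{5}{18})*B.
Answer: \frac{\sqrt{3}}{2} - \frac{3}{23} e_{12} + \frac{13}{46} e_{13} + \frac{9}{23} e_{23}


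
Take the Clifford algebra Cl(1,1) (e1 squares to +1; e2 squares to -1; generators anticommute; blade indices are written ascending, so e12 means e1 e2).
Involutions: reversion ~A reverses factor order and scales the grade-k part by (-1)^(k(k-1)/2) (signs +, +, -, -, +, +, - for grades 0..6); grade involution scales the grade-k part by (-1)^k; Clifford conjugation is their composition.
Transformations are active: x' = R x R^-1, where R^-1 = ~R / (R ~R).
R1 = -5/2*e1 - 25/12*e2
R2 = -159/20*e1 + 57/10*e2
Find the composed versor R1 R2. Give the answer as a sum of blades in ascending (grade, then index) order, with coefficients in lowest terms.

Distribute over the terms of R1 (each basis-blade product reordered to ascending indices, repeated generators contracted through their squares):
(-5/2*e1) R2 = 159/8 - 57/4*e12
(-25/12*e2) R2 = 95/8 - 265/16*e12
Summing the partial products and collecting blades:
Answer: 127/4 - 493/16*e12


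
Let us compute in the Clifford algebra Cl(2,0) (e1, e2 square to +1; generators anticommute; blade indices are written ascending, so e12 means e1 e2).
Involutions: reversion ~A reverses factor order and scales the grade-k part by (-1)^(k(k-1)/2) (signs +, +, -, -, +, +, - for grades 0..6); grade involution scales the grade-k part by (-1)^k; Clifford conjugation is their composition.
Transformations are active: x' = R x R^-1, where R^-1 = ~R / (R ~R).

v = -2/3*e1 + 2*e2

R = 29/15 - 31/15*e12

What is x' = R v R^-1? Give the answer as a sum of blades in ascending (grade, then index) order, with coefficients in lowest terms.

~R = 29/15 + 31/15*e12, and R ~R = 1802/225, so R^-1 = ~R / (1802/225).
R v = -244/45*e1 + 112/45*e2
Answer: -1758/901*e1 - 2158/2703*e2


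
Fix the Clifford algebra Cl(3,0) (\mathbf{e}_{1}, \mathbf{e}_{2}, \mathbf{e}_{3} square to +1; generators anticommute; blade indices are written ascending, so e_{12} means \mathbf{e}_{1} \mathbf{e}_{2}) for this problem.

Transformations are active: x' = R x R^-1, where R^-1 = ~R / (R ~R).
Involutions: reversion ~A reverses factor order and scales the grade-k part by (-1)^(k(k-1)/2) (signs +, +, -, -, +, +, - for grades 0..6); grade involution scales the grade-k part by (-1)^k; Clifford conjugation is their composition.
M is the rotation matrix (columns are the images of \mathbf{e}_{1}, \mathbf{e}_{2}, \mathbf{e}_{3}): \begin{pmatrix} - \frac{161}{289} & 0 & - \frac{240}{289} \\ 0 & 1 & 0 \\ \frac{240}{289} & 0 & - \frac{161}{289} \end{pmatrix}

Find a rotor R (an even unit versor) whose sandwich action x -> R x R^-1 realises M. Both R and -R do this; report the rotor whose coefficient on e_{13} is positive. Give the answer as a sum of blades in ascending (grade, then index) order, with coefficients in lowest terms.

Method: write R = a + b12*e_{12} + b13*e_{13} + b23*e_{23} with a^2 + b12^2 + b13^2 + b23^2 = 1 (so R^-1 = ~R). Expanding the columns R e_j ~R gives tr M = 4a^2 - 1 and, from the antisymmetric part, M21 - M12 = -4a*b12, M13 - M31 = 4a*b13, M32 - M23 = -4a*b23.
Here tr M = -\frac{33}{289}, so a^2 = (1 + tr M)/4 = \frac{64}{289} and a = ±\frac{8}{17}. Taking a = \frac{8}{17}: M21 - M12 = 0, M13 - M31 = -\frac{480}{289}, M32 - M23 = 0, giving b12 = 0, b13 = -\frac{15}{17}, b23 = 0, i.e. R = \frac{8}{17} - \frac{15}{17} e_{13}.
Its e_{13} coefficient is negative, so report the other preimage -R.
Answer: -\frac{8}{17} + \frac{15}{17} e_{13}. Uniqueness: Spin(3) -> SO(3) maps R and -R to the same rotation of trace -\frac{33}{289}; fixing the sign of the e_{13} coefficient removes the ambiguity.


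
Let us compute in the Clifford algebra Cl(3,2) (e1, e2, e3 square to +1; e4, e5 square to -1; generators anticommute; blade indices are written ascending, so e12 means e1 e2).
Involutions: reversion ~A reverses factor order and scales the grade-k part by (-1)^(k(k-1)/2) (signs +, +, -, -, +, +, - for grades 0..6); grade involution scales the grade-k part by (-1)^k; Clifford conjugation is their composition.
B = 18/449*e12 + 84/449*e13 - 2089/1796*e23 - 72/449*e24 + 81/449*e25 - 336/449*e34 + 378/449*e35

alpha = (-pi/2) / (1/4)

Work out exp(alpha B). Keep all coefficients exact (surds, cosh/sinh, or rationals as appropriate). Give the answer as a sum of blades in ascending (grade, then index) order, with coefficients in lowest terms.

B^2 term by term: the squares give (18/449)^2*(e12)^2 + (84/449)^2*(e13)^2 + (-2089/1796)^2*(e23)^2 + (-72/449)^2*(e24)^2 + (81/449)^2*(e25)^2 + (-336/449)^2*(e34)^2 + (378/449)^2*(e35)^2 = 324/201601*(-1) + 7056/201601*(-1) + 4363921/3225616*(-1) + 5184/201601*(+1) + 6561/201601*(+1) + 112896/201601*(+1) + 142884/201601*(+1) = -1/16 (each basis 2-blade squares to minus the product of its generators' squares); cross terms between blades sharing an index anticommute and cancel; the commuting (index-disjoint) pairs give grade-4 terms 2*c*c'*(blade product), which cancel blade by blade — e1234: -12096/201601 + 12096/201601 = 0; e1235: 13608/201601 - 13608/201601 = 0; e2345: 54432/201601 - 54432/201601 = 0 — confirming B is simple. So B^2 = -1/16.
B^2 = -1/16 — the negative square puts this in the circular regime; l = 1/4, alpha*l = -pi/2, so exp(alpha B) = cos(-pi/2) + (sin(-pi/2)/(1/4))*B = 0 + (-4)*B.
Answer: -72/449*e12 - 336/449*e13 + 2089/449*e23 + 288/449*e24 - 324/449*e25 + 1344/449*e34 - 1512/449*e35


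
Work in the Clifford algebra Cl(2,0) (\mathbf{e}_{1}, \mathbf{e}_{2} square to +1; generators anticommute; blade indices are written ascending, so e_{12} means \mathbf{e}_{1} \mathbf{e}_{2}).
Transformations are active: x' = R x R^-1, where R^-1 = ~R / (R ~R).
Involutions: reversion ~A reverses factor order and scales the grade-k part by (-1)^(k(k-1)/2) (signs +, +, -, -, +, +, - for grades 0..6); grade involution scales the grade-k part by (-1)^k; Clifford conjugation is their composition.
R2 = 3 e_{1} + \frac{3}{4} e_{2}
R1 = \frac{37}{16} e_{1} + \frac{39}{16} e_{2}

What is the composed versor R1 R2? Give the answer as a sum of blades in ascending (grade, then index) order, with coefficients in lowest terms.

Distribute over the terms of R1 (each basis-blade product reordered to ascending indices, repeated generators contracted through their squares):
(\frac{37}{16} e_{1}) R2 = \frac{111}{16} + \frac{111}{64} e_{12}
(\frac{39}{16} e_{2}) R2 = \frac{117}{64} - \frac{117}{16} e_{12}
Summing the partial products and collecting blades:
Answer: \frac{561}{64} - \frac{357}{64} e_{12}


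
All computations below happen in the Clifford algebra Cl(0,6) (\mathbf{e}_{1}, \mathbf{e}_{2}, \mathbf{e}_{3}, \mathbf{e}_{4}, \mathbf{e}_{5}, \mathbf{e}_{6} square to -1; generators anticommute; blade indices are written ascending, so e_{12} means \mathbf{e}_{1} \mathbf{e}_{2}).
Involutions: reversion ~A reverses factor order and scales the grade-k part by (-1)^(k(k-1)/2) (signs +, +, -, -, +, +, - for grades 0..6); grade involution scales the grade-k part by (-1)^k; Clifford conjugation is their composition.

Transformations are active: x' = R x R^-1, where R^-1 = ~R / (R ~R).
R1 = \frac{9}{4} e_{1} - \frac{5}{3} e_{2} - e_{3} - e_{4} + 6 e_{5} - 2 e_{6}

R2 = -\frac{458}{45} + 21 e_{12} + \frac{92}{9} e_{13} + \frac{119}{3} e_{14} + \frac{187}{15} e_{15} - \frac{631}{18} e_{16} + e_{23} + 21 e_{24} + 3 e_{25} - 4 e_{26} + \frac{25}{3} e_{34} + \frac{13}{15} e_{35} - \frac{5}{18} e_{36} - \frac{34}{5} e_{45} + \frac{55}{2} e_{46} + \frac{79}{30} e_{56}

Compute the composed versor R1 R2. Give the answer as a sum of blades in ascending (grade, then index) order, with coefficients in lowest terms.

Distribute over the terms of R1 (each basis-blade product reordered to ascending indices, repeated generators contracted through their squares):
(\frac{9}{4} e_{1}) R2 = -\frac{229}{10} e_{1} - \frac{189}{4} e_{2} - 23 e_{3} - \frac{357}{4} e_{4} - \frac{561}{20} e_{5} + \frac{631}{8} e_{6} + \frac{9}{4} e_{123} + \frac{189}{4} e_{124} + \frac{27}{4} e_{125} - 9 e_{126} + \frac{75}{4} e_{134} + \frac{39}{20} e_{135} - \frac{5}{8} e_{136} - \frac{153}{10} e_{145} + \frac{495}{8} e_{146} + \frac{237}{40} e_{156}
(-\frac{5}{3} e_{2}) R2 = -35 e_{1} + \frac{458}{27} e_{2} + \frac{5}{3} e_{3} + 35 e_{4} + 5 e_{5} - \frac{20}{3} e_{6} + \frac{460}{27} e_{123} + \frac{595}{9} e_{124} + \frac{187}{9} e_{125} - \frac{3155}{54} e_{126} - \frac{125}{9} e_{234} - \frac{13}{9} e_{235} + \frac{25}{54} e_{236} + \frac{34}{3} e_{245} - \frac{275}{6} e_{246} - \frac{79}{18} e_{256}
(-e_{3}) R2 = -\frac{92}{9} e_{1} - e_{2} + \frac{458}{45} e_{3} + \frac{25}{3} e_{4} + \frac{13}{15} e_{5} - \frac{5}{18} e_{6} - 21 e_{123} + \frac{119}{3} e_{134} + \frac{187}{15} e_{135} - \frac{631}{18} e_{136} + 21 e_{234} + 3 e_{235} - 4 e_{236} + \frac{34}{5} e_{345} - \frac{55}{2} e_{346} - \frac{79}{30} e_{356}
(-e_{4}) R2 = -\frac{119}{3} e_{1} - 21 e_{2} - \frac{25}{3} e_{3} + \frac{458}{45} e_{4} - \frac{34}{5} e_{5} + \frac{55}{2} e_{6} - 21 e_{124} - \frac{92}{9} e_{134} + \frac{187}{15} e_{145} - \frac{631}{18} e_{146} - e_{234} + 3 e_{245} - 4 e_{246} + \frac{13}{15} e_{345} - \frac{5}{18} e_{346} - \frac{79}{30} e_{456}
(6 e_{5}) R2 = \frac{374}{5} e_{1} + 18 e_{2} + \frac{26}{5} e_{3} - \frac{204}{5} e_{4} - \frac{916}{15} e_{5} - \frac{79}{5} e_{6} + 126 e_{125} + \frac{184}{3} e_{135} + 238 e_{145} + \frac{631}{3} e_{156} + 6 e_{235} + 126 e_{245} + 24 e_{256} + 50 e_{345} + \frac{5}{3} e_{356} - 165 e_{456}
(-2 e_{6}) R2 = \frac{631}{9} e_{1} + 8 e_{2} + \frac{5}{9} e_{3} - 55 e_{4} - \frac{79}{15} e_{5} + \frac{916}{45} e_{6} - 42 e_{126} - \frac{184}{9} e_{136} - \frac{238}{3} e_{146} - \frac{374}{15} e_{156} - 2 e_{236} - 42 e_{246} - 6 e_{256} - \frac{50}{3} e_{346} - \frac{26}{15} e_{356} + \frac{68}{5} e_{456}
Summing the partial products and collecting blades:
Answer: \frac{3341}{90} e_{1} - \frac{2839}{108} e_{2} - \frac{206}{15} e_{3} - \frac{23677}{180} e_{4} - \frac{5719}{60} e_{5} + \frac{7487}{72} e_{6} - \frac{185}{108} e_{123} + \frac{3325}{36} e_{124} + \frac{5527}{36} e_{125} - \frac{5909}{54} e_{126} + \frac{1735}{36} e_{134} + \frac{303}{4} e_{135} - \frac{449}{8} e_{136} + \frac{1411}{6} e_{145} - \frac{3781}{72} e_{146} + \frac{7653}{40} e_{156} + \frac{55}{9} e_{234} + \frac{68}{9} e_{235} - \frac{299}{54} e_{236} + \frac{421}{3} e_{245} - \frac{551}{6} e_{246} + \frac{245}{18} e_{256} + \frac{173}{3} e_{345} - \frac{400}{9} e_{346} - \frac{27}{10} e_{356} - \frac{4621}{30} e_{456}
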